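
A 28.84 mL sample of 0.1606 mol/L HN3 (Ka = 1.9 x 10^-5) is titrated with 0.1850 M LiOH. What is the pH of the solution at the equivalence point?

8.83

n(HN3) = 0.1606 x 0.02884 = 0.004632 mol; V(LiOH) at equivalence = 0.004632/0.1850 = 0.02504 L.
At equivalence all the acid is converted to N3-; total volume = 0.02884 + 0.02504 = 0.05388 L, so [N3-] = 0.004632/0.05388 = 0.08597 M.
Kb = Kw/Ka = 1.0e-14 / 1.9 x 10^-5 = 5.26e-10.
[OH^-] = sqrt(Kb x [N3-]) = sqrt(5.26e-10 x 0.08597) = 6.73e-6 M.
pOH = 5.17, so pH = 14.00 - 5.17 = 8.83.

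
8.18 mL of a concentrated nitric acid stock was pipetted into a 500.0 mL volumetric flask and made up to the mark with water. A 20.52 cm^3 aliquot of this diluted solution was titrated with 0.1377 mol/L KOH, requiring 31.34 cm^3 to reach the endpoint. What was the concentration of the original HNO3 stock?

12.9 M

n(KOH) = 0.1377 x 0.03134 = 0.004316 mol.
n(HNO3) in the aliquot = 0.004316 mol.
[diluted HNO3] = 0.004316 / 0.02052 = 0.2103 M.
Dilution factor = 500.0/8.180 = 61.12, so [stock] = 0.2103 x 61.12 = 12.9 M.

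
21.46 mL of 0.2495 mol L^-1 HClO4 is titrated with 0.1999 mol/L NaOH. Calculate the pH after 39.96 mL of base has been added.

12.63

n(acid) = 0.2495 x 0.02146 = 0.005354 mol; n(NaOH) added = 0.1999 x 0.03996 = 0.007988 mol.
Base is in excess by 0.007988 - 0.005354 = 0.002634 mol in a total volume of 0.06142 L.
[OH^-] = 0.002634/0.06142 = 0.04288 M, so pOH = 1.37 and pH = 14.00 - 1.37 = 12.63.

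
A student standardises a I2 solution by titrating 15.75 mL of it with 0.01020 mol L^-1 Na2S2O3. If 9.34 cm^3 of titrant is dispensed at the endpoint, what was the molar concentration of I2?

0.00302 M

n(Na2S2O3) = 0.01020 x 0.009340 = 9.527e-5 mol.
From the balanced equation, 2 mol Na2S2O3 reacts with 1 mol I2, so n(I2) = 9.527e-5 x 1/2 = 4.763e-5 mol.
[I2] = 4.763e-5 / 0.01575 L = 0.00302 M.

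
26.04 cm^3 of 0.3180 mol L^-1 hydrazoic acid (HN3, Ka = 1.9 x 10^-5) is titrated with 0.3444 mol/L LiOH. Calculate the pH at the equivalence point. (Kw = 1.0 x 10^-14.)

n(HN3) = 0.3180 x 0.02604 = 0.008281 mol; V(LiOH) at equivalence = 0.008281/0.3444 = 0.02404 L.
At equivalence all the acid is converted to N3-; total volume = 0.02604 + 0.02404 = 0.05008 L, so [N3-] = 0.008281/0.05008 = 0.1653 M.
Kb = Kw/Ka = 1.0e-14 / 1.9 x 10^-5 = 5.26e-10.
[OH^-] = sqrt(Kb x [N3-]) = sqrt(5.26e-10 x 0.1653) = 9.33e-6 M.
pOH = 5.03, so pH = 14.00 - 5.03 = 8.97.

8.97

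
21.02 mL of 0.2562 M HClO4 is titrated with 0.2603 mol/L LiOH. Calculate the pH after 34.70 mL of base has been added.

n(acid) = 0.2562 x 0.02102 = 0.005385 mol; n(LiOH) added = 0.2603 x 0.03470 = 0.009032 mol.
Base is in excess by 0.009032 - 0.005385 = 0.003647 mol in a total volume of 0.05572 L.
[OH^-] = 0.003647/0.05572 = 0.06545 M, so pOH = 1.18 and pH = 14.00 - 1.18 = 12.82.

12.82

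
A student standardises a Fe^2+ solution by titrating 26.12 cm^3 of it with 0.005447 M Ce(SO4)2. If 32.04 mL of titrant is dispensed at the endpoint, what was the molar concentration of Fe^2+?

0.00668 M

n(Ce(SO4)2) = 0.005447 x 0.03204 = 0.0001745 mol.
From the balanced equation, 1 mol Ce(SO4)2 reacts with 1 mol Fe^2+, so n(Fe^2+) = 0.0001745 x 1/1 = 0.0001745 mol.
[Fe^2+] = 0.0001745 / 0.02612 L = 0.00668 M.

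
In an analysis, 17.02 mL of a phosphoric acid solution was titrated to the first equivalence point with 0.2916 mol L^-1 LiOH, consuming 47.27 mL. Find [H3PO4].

0.810 M

n(LiOH) = 0.2916 x 0.04727 = 0.01378 mol.
At the first equivalence point, 1 mol OH^- react per mol H3PO4, so n(H3PO4) = 0.01378 / 1 = 0.01378 mol.
[H3PO4] = 0.01378 / 0.01702 L = 0.810 M.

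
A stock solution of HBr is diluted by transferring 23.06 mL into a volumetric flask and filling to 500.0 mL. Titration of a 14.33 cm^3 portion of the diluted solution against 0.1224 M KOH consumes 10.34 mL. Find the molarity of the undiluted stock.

n(KOH) = 0.1224 x 0.01034 = 0.001266 mol.
n(HBr) in the aliquot = 0.001266 mol.
[diluted HBr] = 0.001266 / 0.01433 = 0.08832 M.
Dilution factor = 500.0/23.06 = 21.68, so [stock] = 0.08832 x 21.68 = 1.91 M.

1.91 M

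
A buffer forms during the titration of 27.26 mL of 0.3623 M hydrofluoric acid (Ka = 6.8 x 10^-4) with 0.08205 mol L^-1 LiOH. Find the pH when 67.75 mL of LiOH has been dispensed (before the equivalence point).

Initial n(HF) = 0.3623 x 0.02726 = 0.009876 mol.
n(LiOH) added = 0.08205 x 0.06775 = 0.005559 mol, converting that many moles of HF to F-.
Remaining n(HF) = 0.004317 mol; n(F-) = 0.005559 mol.
By Henderson-Hasselbalch, pH = pKa + log([A^-]/[HA]) = 3.17 + log(0.005559/0.004317) = 3.17 + (+0.11) = 3.28.

3.28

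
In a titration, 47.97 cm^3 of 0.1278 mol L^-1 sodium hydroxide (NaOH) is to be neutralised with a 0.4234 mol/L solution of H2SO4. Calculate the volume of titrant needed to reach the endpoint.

n(NaOH) = 0.1278 mol/L x 0.04797 L = 0.006131 mol.
The neutralisation is 2 NaOH : 1 H2SO4, so n(H2SO4) = 0.006131 x 1/2 = 0.003065 mol.
V(H2SO4) = 0.003065 / 0.4234 = 0.007240 L = 7.24 mL.

7.24 mL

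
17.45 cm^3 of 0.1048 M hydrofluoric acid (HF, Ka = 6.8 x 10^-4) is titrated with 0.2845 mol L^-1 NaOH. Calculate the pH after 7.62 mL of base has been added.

12.13

n(acid) = 0.1048 x 0.01745 = 0.001829 mol; n(NaOH) added = 0.2845 x 0.007620 = 0.002168 mol.
Base is in excess by 0.002168 - 0.001829 = 0.0003391 mol in a total volume of 0.02507 L.
[OH^-] = 0.0003391/0.02507 = 0.01353 M, so pOH = 1.87 and pH = 14.00 - 1.87 = 12.13.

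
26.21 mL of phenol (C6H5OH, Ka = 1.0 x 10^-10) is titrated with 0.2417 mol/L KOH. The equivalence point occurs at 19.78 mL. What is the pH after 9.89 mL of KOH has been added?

9.89 mL is exactly half the equivalence volume (19.78/2), i.e. the half-equivalence point.
There, n(HA) = n(A^-), so pH = pKa = -log(1.0 x 10^-10) = 10.00.

10.00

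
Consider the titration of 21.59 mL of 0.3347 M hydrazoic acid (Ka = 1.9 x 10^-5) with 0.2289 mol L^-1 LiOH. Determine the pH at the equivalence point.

n(HN3) = 0.3347 x 0.02159 = 0.007226 mol; V(LiOH) at equivalence = 0.007226/0.2289 = 0.03157 L.
At equivalence all the acid is converted to N3-; total volume = 0.02159 + 0.03157 = 0.05316 L, so [N3-] = 0.007226/0.05316 = 0.1359 M.
Kb = Kw/Ka = 1.0e-14 / 1.9 x 10^-5 = 5.26e-10.
[OH^-] = sqrt(Kb x [N3-]) = sqrt(5.26e-10 x 0.1359) = 8.46e-6 M.
pOH = 5.07, so pH = 14.00 - 5.07 = 8.93.

8.93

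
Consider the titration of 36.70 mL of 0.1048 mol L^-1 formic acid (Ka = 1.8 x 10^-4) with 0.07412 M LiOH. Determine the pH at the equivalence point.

n(HCOOH) = 0.1048 x 0.03670 = 0.003846 mol; V(LiOH) at equivalence = 0.003846/0.07412 = 0.05189 L.
At equivalence all the acid is converted to HCOO-; total volume = 0.03670 + 0.05189 = 0.08859 L, so [HCOO-] = 0.003846/0.08859 = 0.04341 M.
Kb = Kw/Ka = 1.0e-14 / 1.8 x 10^-4 = 5.56e-11.
[OH^-] = sqrt(Kb x [HCOO-]) = sqrt(5.56e-11 x 0.04341) = 1.55e-6 M.
pOH = 5.81, so pH = 14.00 - 5.81 = 8.19.

8.19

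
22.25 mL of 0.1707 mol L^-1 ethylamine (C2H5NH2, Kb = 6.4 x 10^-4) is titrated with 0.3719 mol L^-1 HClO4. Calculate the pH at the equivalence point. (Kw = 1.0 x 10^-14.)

n(C2H5NH2) = 0.1707 x 0.02225 = 0.003798 mol; V(HClO4) at equivalence = 0.003798/0.3719 = 0.01021 L.
At equivalence the base is fully converted to C2H5NH3+; total volume = 0.03246 L, so [C2H5NH3+] = 0.003798/0.03246 = 0.1170 M.
Ka(C2H5NH3+) = Kw/Kb = 1.0e-14 / 6.4 x 10^-4 = 1.56e-11.
[H^+] = sqrt(Ka x [C2H5NH3+]) = sqrt(1.56e-11 x 0.1170) = 1.35e-6 M.
pH = -log(1.35e-6) = 5.87.

5.87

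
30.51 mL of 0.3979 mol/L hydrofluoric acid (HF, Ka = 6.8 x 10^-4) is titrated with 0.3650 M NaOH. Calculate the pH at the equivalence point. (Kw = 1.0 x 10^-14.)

8.22

n(HF) = 0.3979 x 0.03051 = 0.01214 mol; V(NaOH) at equivalence = 0.01214/0.3650 = 0.03326 L.
At equivalence all the acid is converted to F-; total volume = 0.03051 + 0.03326 = 0.06377 L, so [F-] = 0.01214/0.06377 = 0.1904 M.
Kb = Kw/Ka = 1.0e-14 / 6.8 x 10^-4 = 1.47e-11.
[OH^-] = sqrt(Kb x [F-]) = sqrt(1.47e-11 x 0.1904) = 1.67e-6 M.
pOH = 5.78, so pH = 14.00 - 5.78 = 8.22.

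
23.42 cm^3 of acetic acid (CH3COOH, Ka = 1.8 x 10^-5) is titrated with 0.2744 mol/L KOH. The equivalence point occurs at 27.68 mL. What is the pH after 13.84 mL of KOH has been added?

4.74

13.84 mL is exactly half the equivalence volume (27.68/2), i.e. the half-equivalence point.
There, n(HA) = n(A^-), so pH = pKa = -log(1.8 x 10^-5) = 4.74.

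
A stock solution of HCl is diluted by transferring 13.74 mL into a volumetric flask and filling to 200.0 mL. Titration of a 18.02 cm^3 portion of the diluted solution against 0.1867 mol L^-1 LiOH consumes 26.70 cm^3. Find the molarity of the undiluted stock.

n(LiOH) = 0.1867 x 0.02670 = 0.004985 mol.
n(HCl) in the aliquot = 0.004985 mol.
[diluted HCl] = 0.004985 / 0.01802 = 0.2766 M.
Dilution factor = 200.0/13.74 = 14.56, so [stock] = 0.2766 x 14.56 = 4.03 M.

4.03 M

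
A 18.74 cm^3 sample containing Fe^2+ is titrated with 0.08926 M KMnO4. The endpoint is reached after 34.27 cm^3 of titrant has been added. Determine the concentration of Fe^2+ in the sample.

0.816 M

n(KMnO4) = 0.08926 x 0.03427 = 0.003059 mol.
From the balanced equation, 1 mol KMnO4 reacts with 5 mol Fe^2+, so n(Fe^2+) = 0.003059 x 5/1 = 0.01529 mol.
[Fe^2+] = 0.01529 / 0.01874 L = 0.816 M.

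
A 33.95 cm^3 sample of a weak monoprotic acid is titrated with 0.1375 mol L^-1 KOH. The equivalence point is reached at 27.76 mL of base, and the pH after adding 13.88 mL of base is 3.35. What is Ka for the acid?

4.5 x 10^-4

13.88 mL is half of the equivalence volume, so this is the half-equivalence point where [HA] = [A^-].
At half-equivalence pH = pKa, so pKa = 3.35.
Ka = 10^(-3.35) = 4.5 x 10^-4.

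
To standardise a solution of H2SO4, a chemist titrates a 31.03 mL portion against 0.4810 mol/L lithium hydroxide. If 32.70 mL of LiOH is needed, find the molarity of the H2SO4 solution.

n(LiOH) delivered = 0.4810 x 0.03270 = 0.01573 mol.
The reaction is 1 H2SO4 + 2 LiOH, so n(H2SO4) = 0.01573 x 1/2 = 0.007864 mol.
[H2SO4] = 0.007864 mol / 0.03103 L = 0.253 M.

0.253 M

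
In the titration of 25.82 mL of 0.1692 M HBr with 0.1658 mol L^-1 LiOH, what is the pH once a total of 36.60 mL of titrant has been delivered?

12.44

n(acid) = 0.1692 x 0.02582 = 0.004369 mol; n(LiOH) added = 0.1658 x 0.03660 = 0.006068 mol.
Base is in excess by 0.006068 - 0.004369 = 0.001700 mol in a total volume of 0.06242 L.
[OH^-] = 0.001700/0.06242 = 0.02723 M, so pOH = 1.56 and pH = 14.00 - 1.56 = 12.44.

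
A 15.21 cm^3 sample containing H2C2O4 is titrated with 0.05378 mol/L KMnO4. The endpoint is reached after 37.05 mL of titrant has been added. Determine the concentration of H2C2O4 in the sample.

0.328 M

n(KMnO4) = 0.05378 x 0.03705 = 0.001993 mol.
From the balanced equation, 2 mol KMnO4 reacts with 5 mol H2C2O4, so n(H2C2O4) = 0.001993 x 5/2 = 0.004981 mol.
[H2C2O4] = 0.004981 / 0.01521 L = 0.328 M.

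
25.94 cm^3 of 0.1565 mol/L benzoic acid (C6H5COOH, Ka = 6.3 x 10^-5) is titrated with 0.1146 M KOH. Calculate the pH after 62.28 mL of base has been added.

n(acid) = 0.1565 x 0.02594 = 0.004060 mol; n(KOH) added = 0.1146 x 0.06228 = 0.007137 mol.
Base is in excess by 0.007137 - 0.004060 = 0.003078 mol in a total volume of 0.08822 L.
[OH^-] = 0.003078/0.08822 = 0.03489 M, so pOH = 1.46 and pH = 14.00 - 1.46 = 12.54.

12.54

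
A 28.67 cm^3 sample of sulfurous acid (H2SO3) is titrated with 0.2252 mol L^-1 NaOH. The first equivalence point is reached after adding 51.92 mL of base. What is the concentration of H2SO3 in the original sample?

n(NaOH) = 0.2252 x 0.05192 = 0.01169 mol.
At the first equivalence point, 1 mol OH^- react per mol H2SO3, so n(H2SO3) = 0.01169 / 1 = 0.01169 mol.
[H2SO3] = 0.01169 / 0.02867 L = 0.408 M.

0.408 M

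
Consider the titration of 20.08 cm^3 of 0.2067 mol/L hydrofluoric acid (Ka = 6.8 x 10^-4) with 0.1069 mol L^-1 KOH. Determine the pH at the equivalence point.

8.01

n(HF) = 0.2067 x 0.02008 = 0.004151 mol; V(KOH) at equivalence = 0.004151/0.1069 = 0.03883 L.
At equivalence all the acid is converted to F-; total volume = 0.02008 + 0.03883 = 0.05891 L, so [F-] = 0.004151/0.05891 = 0.07046 M.
Kb = Kw/Ka = 1.0e-14 / 6.8 x 10^-4 = 1.47e-11.
[OH^-] = sqrt(Kb x [F-]) = sqrt(1.47e-11 x 0.07046) = 1.02e-6 M.
pOH = 5.99, so pH = 14.00 - 5.99 = 8.01.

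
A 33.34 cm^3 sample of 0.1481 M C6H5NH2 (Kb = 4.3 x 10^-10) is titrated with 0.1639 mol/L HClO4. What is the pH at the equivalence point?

2.87

n(C6H5NH2) = 0.1481 x 0.03334 = 0.004938 mol; V(HClO4) at equivalence = 0.004938/0.1639 = 0.03013 L.
At equivalence the base is fully converted to C6H5NH3+; total volume = 0.06347 L, so [C6H5NH3+] = 0.004938/0.06347 = 0.07780 M.
Ka(C6H5NH3+) = Kw/Kb = 1.0e-14 / 4.3 x 10^-10 = 2.33e-5.
[H^+] = sqrt(Ka x [C6H5NH3+]) = sqrt(2.33e-5 x 0.07780) = 0.00135 M.
pH = -log(0.00135) = 2.87.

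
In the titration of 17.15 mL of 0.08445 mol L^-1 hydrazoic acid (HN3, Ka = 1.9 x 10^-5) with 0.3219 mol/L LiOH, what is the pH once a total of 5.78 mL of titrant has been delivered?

n(acid) = 0.08445 x 0.01715 = 0.001448 mol; n(LiOH) added = 0.3219 x 0.005780 = 0.001861 mol.
Base is in excess by 0.001861 - 0.001448 = 0.0004123 mol in a total volume of 0.02293 L.
[OH^-] = 0.0004123/0.02293 = 0.01798 M, so pOH = 1.75 and pH = 14.00 - 1.75 = 12.25.

12.25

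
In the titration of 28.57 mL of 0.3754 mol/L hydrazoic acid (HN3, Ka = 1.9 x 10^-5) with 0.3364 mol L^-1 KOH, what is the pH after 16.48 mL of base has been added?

Initial n(HN3) = 0.3754 x 0.02857 = 0.01073 mol.
n(KOH) added = 0.3364 x 0.01648 = 0.005544 mol, converting that many moles of HN3 to N3-.
Remaining n(HN3) = 0.005181 mol; n(N3-) = 0.005544 mol.
By Henderson-Hasselbalch, pH = pKa + log([A^-]/[HA]) = 4.72 + log(0.005544/0.005181) = 4.72 + (+0.03) = 4.75.

4.75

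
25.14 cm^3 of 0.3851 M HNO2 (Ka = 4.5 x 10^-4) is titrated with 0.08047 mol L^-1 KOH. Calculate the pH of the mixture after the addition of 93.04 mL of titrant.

Initial n(HNO2) = 0.3851 x 0.02514 = 0.009681 mol.
n(KOH) added = 0.08047 x 0.09304 = 0.007487 mol, converting that many moles of HNO2 to NO2-.
Remaining n(HNO2) = 0.002194 mol; n(NO2-) = 0.007487 mol.
By Henderson-Hasselbalch, pH = pKa + log([A^-]/[HA]) = 3.35 + log(0.007487/0.002194) = 3.35 + (+0.53) = 3.88.

3.88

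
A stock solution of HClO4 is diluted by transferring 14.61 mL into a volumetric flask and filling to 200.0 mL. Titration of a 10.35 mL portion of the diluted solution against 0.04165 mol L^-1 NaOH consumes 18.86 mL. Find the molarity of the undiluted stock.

n(NaOH) = 0.04165 x 0.01886 = 0.0007855 mol.
n(HClO4) in the aliquot = 0.0007855 mol.
[diluted HClO4] = 0.0007855 / 0.01035 = 0.07590 M.
Dilution factor = 200.0/14.61 = 13.69, so [stock] = 0.07590 x 13.69 = 1.04 M.

1.04 M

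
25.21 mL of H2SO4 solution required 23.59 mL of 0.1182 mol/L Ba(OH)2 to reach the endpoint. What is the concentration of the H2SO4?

0.111 M

n(Ba(OH)2) delivered = 0.1182 x 0.02359 = 0.002788 mol.
For a 1:1 reaction, n(H2SO4) = 0.002788 mol.
[H2SO4] = 0.002788 mol / 0.02521 L = 0.111 M.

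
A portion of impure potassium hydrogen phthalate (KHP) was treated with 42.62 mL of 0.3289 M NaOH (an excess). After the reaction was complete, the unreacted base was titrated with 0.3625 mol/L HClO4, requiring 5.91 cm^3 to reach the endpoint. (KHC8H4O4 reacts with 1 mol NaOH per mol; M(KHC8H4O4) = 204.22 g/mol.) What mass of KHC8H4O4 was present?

2.43 g

Total n(NaOH) added = 0.3289 x 0.04262 = 0.01402 mol.
n(HClO4) used = 0.3625 x 0.005910 = 0.002142 mol, which equals the excess n(NaOH).
So n(NaOH) consumed by the sample = 0.01402 - 0.002142 = 0.01188 mol.
n(KHC8H4O4) = 0.01188 / 1 = 0.01188 mol.
mass = 0.01188 mol x 204.22 g/mol = 2.43 g.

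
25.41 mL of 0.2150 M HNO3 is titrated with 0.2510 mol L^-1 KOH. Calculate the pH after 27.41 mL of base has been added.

12.43

n(acid) = 0.2150 x 0.02541 = 0.005463 mol; n(KOH) added = 0.2510 x 0.02741 = 0.006880 mol.
Base is in excess by 0.006880 - 0.005463 = 0.001417 mol in a total volume of 0.05282 L.
[OH^-] = 0.001417/0.05282 = 0.02682 M, so pOH = 1.57 and pH = 14.00 - 1.57 = 12.43.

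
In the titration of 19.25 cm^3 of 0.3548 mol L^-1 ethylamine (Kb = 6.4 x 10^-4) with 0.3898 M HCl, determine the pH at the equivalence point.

n(C2H5NH2) = 0.3548 x 0.01925 = 0.006830 mol; V(HCl) at equivalence = 0.006830/0.3898 = 0.01752 L.
At equivalence the base is fully converted to C2H5NH3+; total volume = 0.03677 L, so [C2H5NH3+] = 0.006830/0.03677 = 0.1857 M.
Ka(C2H5NH3+) = Kw/Kb = 1.0e-14 / 6.4 x 10^-4 = 1.56e-11.
[H^+] = sqrt(Ka x [C2H5NH3+]) = sqrt(1.56e-11 x 0.1857) = 1.70e-6 M.
pH = -log(1.70e-6) = 5.77.

5.77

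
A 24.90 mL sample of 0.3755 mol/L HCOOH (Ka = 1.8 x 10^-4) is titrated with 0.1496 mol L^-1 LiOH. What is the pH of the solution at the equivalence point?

n(HCOOH) = 0.3755 x 0.02490 = 0.009350 mol; V(LiOH) at equivalence = 0.009350/0.1496 = 0.06250 L.
At equivalence all the acid is converted to HCOO-; total volume = 0.02490 + 0.06250 = 0.08740 L, so [HCOO-] = 0.009350/0.08740 = 0.1070 M.
Kb = Kw/Ka = 1.0e-14 / 1.8 x 10^-4 = 5.56e-11.
[OH^-] = sqrt(Kb x [HCOO-]) = sqrt(5.56e-11 x 0.1070) = 2.44e-6 M.
pOH = 5.61, so pH = 14.00 - 5.61 = 8.39.

8.39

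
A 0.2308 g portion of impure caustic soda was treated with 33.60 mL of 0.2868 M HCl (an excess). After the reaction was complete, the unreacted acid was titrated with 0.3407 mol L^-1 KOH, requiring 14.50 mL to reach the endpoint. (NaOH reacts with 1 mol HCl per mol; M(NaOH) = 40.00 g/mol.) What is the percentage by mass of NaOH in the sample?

81.4%

Total n(HCl) added = 0.2868 x 0.03360 = 0.009636 mol.
n(KOH) used = 0.3407 x 0.01450 = 0.004940 mol, which equals the excess n(HCl).
So n(HCl) consumed by the sample = 0.009636 - 0.004940 = 0.004696 mol.
n(NaOH) = 0.004696 / 1 = 0.004696 mol.
mass NaOH = 0.004696 x 40.00 = 0.1879 g, so %NaOH = 0.1879/0.2308 x 100 = 81.4%.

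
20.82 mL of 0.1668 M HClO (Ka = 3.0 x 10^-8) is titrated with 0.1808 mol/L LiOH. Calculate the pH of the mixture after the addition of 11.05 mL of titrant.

Initial n(HClO) = 0.1668 x 0.02082 = 0.003473 mol.
n(LiOH) added = 0.1808 x 0.01105 = 0.001998 mol, converting that many moles of HClO to ClO-.
Remaining n(HClO) = 0.001475 mol; n(ClO-) = 0.001998 mol.
By Henderson-Hasselbalch, pH = pKa + log([A^-]/[HA]) = 7.52 + log(0.001998/0.001475) = 7.52 + (+0.13) = 7.65.

7.65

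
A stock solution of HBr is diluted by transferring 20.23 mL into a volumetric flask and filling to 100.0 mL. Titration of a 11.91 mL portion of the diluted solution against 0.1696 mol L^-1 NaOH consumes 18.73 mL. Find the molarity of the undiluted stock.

1.32 M

n(NaOH) = 0.1696 x 0.01873 = 0.003177 mol.
n(HBr) in the aliquot = 0.003177 mol.
[diluted HBr] = 0.003177 / 0.01191 = 0.2667 M.
Dilution factor = 100.0/20.23 = 4.943, so [stock] = 0.2667 x 4.943 = 1.32 M.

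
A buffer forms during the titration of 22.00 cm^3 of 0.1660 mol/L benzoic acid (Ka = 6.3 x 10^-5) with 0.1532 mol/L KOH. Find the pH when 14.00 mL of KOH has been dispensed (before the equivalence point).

Initial n(C6H5COOH) = 0.1660 x 0.02200 = 0.003652 mol.
n(KOH) added = 0.1532 x 0.01400 = 0.002145 mol, converting that many moles of C6H5COOH to C6H5COO-.
Remaining n(C6H5COOH) = 0.001507 mol; n(C6H5COO-) = 0.002145 mol.
By Henderson-Hasselbalch, pH = pKa + log([A^-]/[HA]) = 4.20 + log(0.002145/0.001507) = 4.20 + (+0.15) = 4.35.

4.35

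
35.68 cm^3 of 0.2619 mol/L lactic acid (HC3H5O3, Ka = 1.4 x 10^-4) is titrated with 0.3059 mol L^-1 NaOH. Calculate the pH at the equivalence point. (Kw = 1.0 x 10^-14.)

n(HC3H5O3) = 0.2619 x 0.03568 = 0.009345 mol; V(NaOH) at equivalence = 0.009345/0.3059 = 0.03055 L.
At equivalence all the acid is converted to C3H5O3-; total volume = 0.03568 + 0.03055 = 0.06623 L, so [C3H5O3-] = 0.009345/0.06623 = 0.1411 M.
Kb = Kw/Ka = 1.0e-14 / 1.4 x 10^-4 = 7.14e-11.
[OH^-] = sqrt(Kb x [C3H5O3-]) = sqrt(7.14e-11 x 0.1411) = 3.17e-6 M.
pOH = 5.50, so pH = 14.00 - 5.50 = 8.50.

8.50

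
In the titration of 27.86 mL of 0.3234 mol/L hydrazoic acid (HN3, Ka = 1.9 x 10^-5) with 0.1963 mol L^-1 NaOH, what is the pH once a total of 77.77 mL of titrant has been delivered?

12.77

n(acid) = 0.3234 x 0.02786 = 0.009010 mol; n(NaOH) added = 0.1963 x 0.07777 = 0.01527 mol.
Base is in excess by 0.01527 - 0.009010 = 0.006256 mol in a total volume of 0.1056 L.
[OH^-] = 0.006256/0.1056 = 0.05923 M, so pOH = 1.23 and pH = 14.00 - 1.23 = 12.77.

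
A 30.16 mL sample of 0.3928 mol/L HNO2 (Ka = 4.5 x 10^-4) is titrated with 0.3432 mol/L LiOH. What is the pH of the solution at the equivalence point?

n(HNO2) = 0.3928 x 0.03016 = 0.01185 mol; V(LiOH) at equivalence = 0.01185/0.3432 = 0.03452 L.
At equivalence all the acid is converted to NO2-; total volume = 0.03016 + 0.03452 = 0.06468 L, so [NO2-] = 0.01185/0.06468 = 0.1832 M.
Kb = Kw/Ka = 1.0e-14 / 4.5 x 10^-4 = 2.22e-11.
[OH^-] = sqrt(Kb x [NO2-]) = sqrt(2.22e-11 x 0.1832) = 2.02e-6 M.
pOH = 5.70, so pH = 14.00 - 5.70 = 8.30.

8.30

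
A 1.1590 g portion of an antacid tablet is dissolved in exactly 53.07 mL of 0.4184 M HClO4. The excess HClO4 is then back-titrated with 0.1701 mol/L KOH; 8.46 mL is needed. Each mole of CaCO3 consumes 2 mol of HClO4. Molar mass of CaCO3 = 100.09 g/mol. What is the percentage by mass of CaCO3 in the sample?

Total n(HClO4) added = 0.4184 x 0.05307 = 0.02220 mol.
n(KOH) used = 0.1701 x 0.008460 = 0.001439 mol, which equals the excess n(HClO4).
So n(HClO4) consumed by the sample = 0.02220 - 0.001439 = 0.02077 mol.
n(CaCO3) = 0.02077 / 2 = 0.01038 mol.
mass CaCO3 = 0.01038 x 100.09 = 1.039 g, so %CaCO3 = 1.039/1.1590 x 100 = 89.7%.

89.7%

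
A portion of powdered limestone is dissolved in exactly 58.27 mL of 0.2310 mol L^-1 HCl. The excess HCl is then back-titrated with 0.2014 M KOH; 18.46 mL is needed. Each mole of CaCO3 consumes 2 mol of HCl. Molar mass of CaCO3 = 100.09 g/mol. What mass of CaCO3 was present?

0.488 g

Total n(HCl) added = 0.2310 x 0.05827 = 0.01346 mol.
n(KOH) used = 0.2014 x 0.01846 = 0.003718 mol, which equals the excess n(HCl).
So n(HCl) consumed by the sample = 0.01346 - 0.003718 = 0.009743 mol.
n(CaCO3) = 0.009743 / 2 = 0.004871 mol.
mass = 0.004871 mol x 100.09 g/mol = 0.488 g.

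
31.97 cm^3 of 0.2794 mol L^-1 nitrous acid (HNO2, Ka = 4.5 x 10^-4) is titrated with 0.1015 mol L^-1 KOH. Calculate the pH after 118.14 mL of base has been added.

n(acid) = 0.2794 x 0.03197 = 0.008932 mol; n(KOH) added = 0.1015 x 0.1181 = 0.01199 mol.
Base is in excess by 0.01199 - 0.008932 = 0.003059 mol in a total volume of 0.1501 L.
[OH^-] = 0.003059/0.1501 = 0.02038 M, so pOH = 1.69 and pH = 14.00 - 1.69 = 12.31.

12.31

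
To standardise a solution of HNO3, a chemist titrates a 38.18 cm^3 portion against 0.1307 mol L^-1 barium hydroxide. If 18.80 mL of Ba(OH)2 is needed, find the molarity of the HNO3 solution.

n(Ba(OH)2) delivered = 0.1307 x 0.01880 = 0.002457 mol.
The reaction is 2 HNO3 + 1 Ba(OH)2, so n(HNO3) = 0.002457 x 2/1 = 0.004914 mol.
[HNO3] = 0.004914 mol / 0.03818 L = 0.129 M.

0.129 M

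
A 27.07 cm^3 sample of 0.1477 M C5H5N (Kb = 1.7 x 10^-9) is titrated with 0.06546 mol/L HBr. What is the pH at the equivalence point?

n(C5H5N) = 0.1477 x 0.02707 = 0.003998 mol; V(HBr) at equivalence = 0.003998/0.06546 = 0.06108 L.
At equivalence the base is fully converted to C5H5NH+; total volume = 0.08815 L, so [C5H5NH+] = 0.003998/0.08815 = 0.04536 M.
Ka(C5H5NH+) = Kw/Kb = 1.0e-14 / 1.7 x 10^-9 = 5.88e-6.
[H^+] = sqrt(Ka x [C5H5NH+]) = sqrt(5.88e-6 x 0.04536) = 0.000517 M.
pH = -log(0.000517) = 3.29.

3.29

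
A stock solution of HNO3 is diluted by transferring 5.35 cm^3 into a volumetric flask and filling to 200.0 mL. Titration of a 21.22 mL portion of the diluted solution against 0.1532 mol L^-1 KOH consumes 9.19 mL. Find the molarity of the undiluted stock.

n(KOH) = 0.1532 x 0.009190 = 0.001408 mol.
n(HNO3) in the aliquot = 0.001408 mol.
[diluted HNO3] = 0.001408 / 0.02122 = 0.06635 M.
Dilution factor = 200.0/5.350 = 37.38, so [stock] = 0.06635 x 37.38 = 2.48 M.

2.48 M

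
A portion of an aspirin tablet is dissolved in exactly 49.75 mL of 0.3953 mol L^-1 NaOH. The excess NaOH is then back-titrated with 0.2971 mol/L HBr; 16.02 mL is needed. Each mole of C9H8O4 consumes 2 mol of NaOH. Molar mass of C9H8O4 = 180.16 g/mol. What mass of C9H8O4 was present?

Total n(NaOH) added = 0.3953 x 0.04975 = 0.01967 mol.
n(HBr) used = 0.2971 x 0.01602 = 0.004760 mol, which equals the excess n(NaOH).
So n(NaOH) consumed by the sample = 0.01967 - 0.004760 = 0.01491 mol.
n(C9H8O4) = 0.01491 / 2 = 0.007453 mol.
mass = 0.007453 mol x 180.16 g/mol = 1.34 g.

1.34 g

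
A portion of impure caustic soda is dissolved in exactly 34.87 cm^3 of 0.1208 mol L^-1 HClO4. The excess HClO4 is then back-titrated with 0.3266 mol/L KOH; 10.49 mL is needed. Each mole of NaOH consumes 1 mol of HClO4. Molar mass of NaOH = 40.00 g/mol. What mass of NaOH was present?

Total n(HClO4) added = 0.1208 x 0.03487 = 0.004212 mol.
n(KOH) used = 0.3266 x 0.01049 = 0.003426 mol, which equals the excess n(HClO4).
So n(HClO4) consumed by the sample = 0.004212 - 0.003426 = 0.0007863 mol.
n(NaOH) = 0.0007863 / 1 = 0.0007863 mol.
mass = 0.0007863 mol x 40.00 g/mol = 0.0315 g.

0.0315 g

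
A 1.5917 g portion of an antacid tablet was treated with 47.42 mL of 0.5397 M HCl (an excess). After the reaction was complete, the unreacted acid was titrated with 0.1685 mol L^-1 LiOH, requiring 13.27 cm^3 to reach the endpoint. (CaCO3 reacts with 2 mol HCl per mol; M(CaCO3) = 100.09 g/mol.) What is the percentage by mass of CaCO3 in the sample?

73.4%

Total n(HCl) added = 0.5397 x 0.04742 = 0.02559 mol.
n(LiOH) used = 0.1685 x 0.01327 = 0.002236 mol, which equals the excess n(HCl).
So n(HCl) consumed by the sample = 0.02559 - 0.002236 = 0.02336 mol.
n(CaCO3) = 0.02336 / 2 = 0.01168 mol.
mass CaCO3 = 0.01168 x 100.09 = 1.169 g, so %CaCO3 = 1.169/1.5917 x 100 = 73.4%.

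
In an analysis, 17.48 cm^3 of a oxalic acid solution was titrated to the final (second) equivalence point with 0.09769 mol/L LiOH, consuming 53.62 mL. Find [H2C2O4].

n(LiOH) = 0.09769 x 0.05362 = 0.005238 mol.
At the final (second) equivalence point, 2 mol OH^- react per mol H2C2O4, so n(H2C2O4) = 0.005238 / 2 = 0.002619 mol.
[H2C2O4] = 0.002619 / 0.01748 L = 0.150 M.

0.150 M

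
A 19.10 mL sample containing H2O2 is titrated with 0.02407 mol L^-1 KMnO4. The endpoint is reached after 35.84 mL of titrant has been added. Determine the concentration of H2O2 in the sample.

0.113 M

n(KMnO4) = 0.02407 x 0.03584 = 0.0008627 mol.
From the balanced equation, 2 mol KMnO4 reacts with 5 mol H2O2, so n(H2O2) = 0.0008627 x 5/2 = 0.002157 mol.
[H2O2] = 0.002157 / 0.01910 L = 0.113 M.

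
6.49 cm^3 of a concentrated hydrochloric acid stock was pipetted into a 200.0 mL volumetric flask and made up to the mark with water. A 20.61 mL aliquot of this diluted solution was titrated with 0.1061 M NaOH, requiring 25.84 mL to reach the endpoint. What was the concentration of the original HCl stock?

4.10 M

n(NaOH) = 0.1061 x 0.02584 = 0.002742 mol.
n(HCl) in the aliquot = 0.002742 mol.
[diluted HCl] = 0.002742 / 0.02061 = 0.1330 M.
Dilution factor = 200.0/6.490 = 30.82, so [stock] = 0.1330 x 30.82 = 4.10 M.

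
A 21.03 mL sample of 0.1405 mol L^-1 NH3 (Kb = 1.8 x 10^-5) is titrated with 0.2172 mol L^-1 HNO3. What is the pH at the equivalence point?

5.16

n(NH3) = 0.1405 x 0.02103 = 0.002955 mol; V(HNO3) at equivalence = 0.002955/0.2172 = 0.01360 L.
At equivalence the base is fully converted to NH4+; total volume = 0.03463 L, so [NH4+] = 0.002955/0.03463 = 0.08531 M.
Ka(NH4+) = Kw/Kb = 1.0e-14 / 1.8 x 10^-5 = 5.56e-10.
[H^+] = sqrt(Ka x [NH4+]) = sqrt(5.56e-10 x 0.08531) = 6.88e-6 M.
pH = -log(6.88e-6) = 5.16.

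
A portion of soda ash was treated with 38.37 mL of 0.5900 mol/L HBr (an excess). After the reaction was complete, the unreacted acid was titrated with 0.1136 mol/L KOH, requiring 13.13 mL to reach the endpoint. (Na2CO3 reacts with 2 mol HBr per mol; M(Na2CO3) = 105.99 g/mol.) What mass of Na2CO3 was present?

Total n(HBr) added = 0.5900 x 0.03837 = 0.02264 mol.
n(KOH) used = 0.1136 x 0.01313 = 0.001492 mol, which equals the excess n(HBr).
So n(HBr) consumed by the sample = 0.02264 - 0.001492 = 0.02115 mol.
n(Na2CO3) = 0.02115 / 2 = 0.01057 mol.
mass = 0.01057 mol x 105.99 g/mol = 1.12 g.

1.12 g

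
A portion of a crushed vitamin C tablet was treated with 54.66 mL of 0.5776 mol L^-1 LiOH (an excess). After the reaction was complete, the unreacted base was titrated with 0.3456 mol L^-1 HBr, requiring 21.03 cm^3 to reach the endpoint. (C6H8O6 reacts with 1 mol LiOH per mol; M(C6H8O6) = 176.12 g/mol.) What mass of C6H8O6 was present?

Total n(LiOH) added = 0.5776 x 0.05466 = 0.03157 mol.
n(HBr) used = 0.3456 x 0.02103 = 0.007268 mol, which equals the excess n(LiOH).
So n(LiOH) consumed by the sample = 0.03157 - 0.007268 = 0.02430 mol.
n(C6H8O6) = 0.02430 / 1 = 0.02430 mol.
mass = 0.02430 mol x 176.12 g/mol = 4.28 g.

4.28 g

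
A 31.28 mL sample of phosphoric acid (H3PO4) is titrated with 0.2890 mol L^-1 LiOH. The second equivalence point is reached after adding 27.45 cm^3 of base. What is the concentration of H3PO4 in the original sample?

n(LiOH) = 0.2890 x 0.02745 = 0.007933 mol.
At the second equivalence point, 2 mol OH^- react per mol H3PO4, so n(H3PO4) = 0.007933 / 2 = 0.003967 mol.
[H3PO4] = 0.003967 / 0.03128 L = 0.127 M.

0.127 M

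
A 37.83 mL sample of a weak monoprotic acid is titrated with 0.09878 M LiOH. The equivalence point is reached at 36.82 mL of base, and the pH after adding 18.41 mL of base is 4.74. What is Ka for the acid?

1.8 x 10^-5

18.41 mL is half of the equivalence volume, so this is the half-equivalence point where [HA] = [A^-].
At half-equivalence pH = pKa, so pKa = 4.74.
Ka = 10^(-4.74) = 1.8 x 10^-5.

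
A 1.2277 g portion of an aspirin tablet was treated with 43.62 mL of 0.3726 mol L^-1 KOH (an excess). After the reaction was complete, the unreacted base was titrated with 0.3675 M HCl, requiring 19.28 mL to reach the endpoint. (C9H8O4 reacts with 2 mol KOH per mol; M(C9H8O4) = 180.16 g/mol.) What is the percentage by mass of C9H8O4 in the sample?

Total n(KOH) added = 0.3726 x 0.04362 = 0.01625 mol.
n(HCl) used = 0.3675 x 0.01928 = 0.007085 mol, which equals the excess n(KOH).
So n(KOH) consumed by the sample = 0.01625 - 0.007085 = 0.009167 mol.
n(C9H8O4) = 0.009167 / 2 = 0.004584 mol.
mass C9H8O4 = 0.004584 x 180.16 = 0.8258 g, so %C9H8O4 = 0.8258/1.2277 x 100 = 67.3%.

67.3%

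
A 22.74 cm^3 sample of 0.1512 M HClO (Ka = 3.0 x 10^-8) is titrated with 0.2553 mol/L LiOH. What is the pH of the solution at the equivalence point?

n(HClO) = 0.1512 x 0.02274 = 0.003438 mol; V(LiOH) at equivalence = 0.003438/0.2553 = 0.01347 L.
At equivalence all the acid is converted to ClO-; total volume = 0.02274 + 0.01347 = 0.03621 L, so [ClO-] = 0.003438/0.03621 = 0.09496 M.
Kb = Kw/Ka = 1.0e-14 / 3.0 x 10^-8 = 3.33e-7.
[OH^-] = sqrt(Kb x [ClO-]) = sqrt(3.33e-7 x 0.09496) = 0.000178 M.
pOH = 3.75, so pH = 14.00 - 3.75 = 10.25.

10.25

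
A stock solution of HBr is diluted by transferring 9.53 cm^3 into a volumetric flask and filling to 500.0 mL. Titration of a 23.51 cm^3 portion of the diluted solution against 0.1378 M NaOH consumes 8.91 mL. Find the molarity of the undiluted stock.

2.74 M

n(NaOH) = 0.1378 x 0.008910 = 0.001228 mol.
n(HBr) in the aliquot = 0.001228 mol.
[diluted HBr] = 0.001228 / 0.02351 = 0.05222 M.
Dilution factor = 500.0/9.530 = 52.47, so [stock] = 0.05222 x 52.47 = 2.74 M.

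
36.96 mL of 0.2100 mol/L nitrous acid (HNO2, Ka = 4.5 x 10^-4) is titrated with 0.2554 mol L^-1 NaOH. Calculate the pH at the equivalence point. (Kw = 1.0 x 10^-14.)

n(HNO2) = 0.2100 x 0.03696 = 0.007762 mol; V(NaOH) at equivalence = 0.007762/0.2554 = 0.03039 L.
At equivalence all the acid is converted to NO2-; total volume = 0.03696 + 0.03039 = 0.06735 L, so [NO2-] = 0.007762/0.06735 = 0.1152 M.
Kb = Kw/Ka = 1.0e-14 / 4.5 x 10^-4 = 2.22e-11.
[OH^-] = sqrt(Kb x [NO2-]) = sqrt(2.22e-11 x 0.1152) = 1.60e-6 M.
pOH = 5.80, so pH = 14.00 - 5.80 = 8.20.

8.20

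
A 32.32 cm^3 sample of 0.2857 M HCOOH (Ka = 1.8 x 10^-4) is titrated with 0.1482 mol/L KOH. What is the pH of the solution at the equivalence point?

n(HCOOH) = 0.2857 x 0.03232 = 0.009234 mol; V(KOH) at equivalence = 0.009234/0.1482 = 0.06231 L.
At equivalence all the acid is converted to HCOO-; total volume = 0.03232 + 0.06231 = 0.09463 L, so [HCOO-] = 0.009234/0.09463 = 0.09758 M.
Kb = Kw/Ka = 1.0e-14 / 1.8 x 10^-4 = 5.56e-11.
[OH^-] = sqrt(Kb x [HCOO-]) = sqrt(5.56e-11 x 0.09758) = 2.33e-6 M.
pOH = 5.63, so pH = 14.00 - 5.63 = 8.37.

8.37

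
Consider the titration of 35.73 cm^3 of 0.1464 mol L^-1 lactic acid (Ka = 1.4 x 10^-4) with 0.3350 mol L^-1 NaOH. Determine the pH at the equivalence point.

n(HC3H5O3) = 0.1464 x 0.03573 = 0.005231 mol; V(NaOH) at equivalence = 0.005231/0.3350 = 0.01561 L.
At equivalence all the acid is converted to C3H5O3-; total volume = 0.03573 + 0.01561 = 0.05134 L, so [C3H5O3-] = 0.005231/0.05134 = 0.1019 M.
Kb = Kw/Ka = 1.0e-14 / 1.4 x 10^-4 = 7.14e-11.
[OH^-] = sqrt(Kb x [C3H5O3-]) = sqrt(7.14e-11 x 0.1019) = 2.70e-6 M.
pOH = 5.57, so pH = 14.00 - 5.57 = 8.43.

8.43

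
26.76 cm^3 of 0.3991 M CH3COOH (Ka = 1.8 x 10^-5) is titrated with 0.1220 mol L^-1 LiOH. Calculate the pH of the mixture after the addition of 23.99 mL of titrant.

Initial n(CH3COOH) = 0.3991 x 0.02676 = 0.01068 mol.
n(LiOH) added = 0.1220 x 0.02399 = 0.002927 mol, converting that many moles of CH3COOH to CH3COO-.
Remaining n(CH3COOH) = 0.007753 mol; n(CH3COO-) = 0.002927 mol.
By Henderson-Hasselbalch, pH = pKa + log([A^-]/[HA]) = 4.74 + log(0.002927/0.007753) = 4.74 + (-0.42) = 4.32.

4.32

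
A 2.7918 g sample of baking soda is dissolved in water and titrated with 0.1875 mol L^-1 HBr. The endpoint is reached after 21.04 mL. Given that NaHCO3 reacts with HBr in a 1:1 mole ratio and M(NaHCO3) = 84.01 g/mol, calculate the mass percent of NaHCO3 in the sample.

n(HBr) = 0.1875 x 0.02104 = 0.003945 mol.
n(NaHCO3) = 0.003945 / 1 = 0.003945 mol.
mass of NaHCO3 = 0.003945 x 84.01 = 0.3314 g.
% purity = 0.3314 / 2.7918 x 100 = 11.9%.

11.9%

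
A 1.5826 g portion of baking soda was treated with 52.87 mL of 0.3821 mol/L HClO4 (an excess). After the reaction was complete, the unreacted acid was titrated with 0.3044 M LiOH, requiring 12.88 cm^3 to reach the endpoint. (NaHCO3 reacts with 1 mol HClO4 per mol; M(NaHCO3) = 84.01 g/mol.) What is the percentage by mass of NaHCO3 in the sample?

86.4%

Total n(HClO4) added = 0.3821 x 0.05287 = 0.02020 mol.
n(LiOH) used = 0.3044 x 0.01288 = 0.003921 mol, which equals the excess n(HClO4).
So n(HClO4) consumed by the sample = 0.02020 - 0.003921 = 0.01628 mol.
n(NaHCO3) = 0.01628 / 1 = 0.01628 mol.
mass NaHCO3 = 0.01628 x 84.01 = 1.368 g, so %NaHCO3 = 1.368/1.5826 x 100 = 86.4%.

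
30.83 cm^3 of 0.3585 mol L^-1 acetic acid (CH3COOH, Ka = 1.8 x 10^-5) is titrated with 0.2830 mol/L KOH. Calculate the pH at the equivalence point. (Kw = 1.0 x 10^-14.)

8.97

n(CH3COOH) = 0.3585 x 0.03083 = 0.01105 mol; V(KOH) at equivalence = 0.01105/0.2830 = 0.03905 L.
At equivalence all the acid is converted to CH3COO-; total volume = 0.03083 + 0.03905 = 0.06988 L, so [CH3COO-] = 0.01105/0.06988 = 0.1582 M.
Kb = Kw/Ka = 1.0e-14 / 1.8 x 10^-5 = 5.56e-10.
[OH^-] = sqrt(Kb x [CH3COO-]) = sqrt(5.56e-10 x 0.1582) = 9.37e-6 M.
pOH = 5.03, so pH = 14.00 - 5.03 = 8.97.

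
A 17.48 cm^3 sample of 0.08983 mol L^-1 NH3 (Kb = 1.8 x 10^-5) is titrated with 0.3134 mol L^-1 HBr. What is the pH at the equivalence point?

n(NH3) = 0.08983 x 0.01748 = 0.001570 mol; V(HBr) at equivalence = 0.001570/0.3134 = 0.005010 L.
At equivalence the base is fully converted to NH4+; total volume = 0.02249 L, so [NH4+] = 0.001570/0.02249 = 0.06982 M.
Ka(NH4+) = Kw/Kb = 1.0e-14 / 1.8 x 10^-5 = 5.56e-10.
[H^+] = sqrt(Ka x [NH4+]) = sqrt(5.56e-10 x 0.06982) = 6.23e-6 M.
pH = -log(6.23e-6) = 5.21.

5.21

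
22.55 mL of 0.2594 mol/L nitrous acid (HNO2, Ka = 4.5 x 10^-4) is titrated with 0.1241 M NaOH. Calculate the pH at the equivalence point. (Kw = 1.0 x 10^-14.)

n(HNO2) = 0.2594 x 0.02255 = 0.005849 mol; V(NaOH) at equivalence = 0.005849/0.1241 = 0.04714 L.
At equivalence all the acid is converted to NO2-; total volume = 0.02255 + 0.04714 = 0.06969 L, so [NO2-] = 0.005849/0.06969 = 0.08394 M.
Kb = Kw/Ka = 1.0e-14 / 4.5 x 10^-4 = 2.22e-11.
[OH^-] = sqrt(Kb x [NO2-]) = sqrt(2.22e-11 x 0.08394) = 1.37e-6 M.
pOH = 5.86, so pH = 14.00 - 5.86 = 8.14.

8.14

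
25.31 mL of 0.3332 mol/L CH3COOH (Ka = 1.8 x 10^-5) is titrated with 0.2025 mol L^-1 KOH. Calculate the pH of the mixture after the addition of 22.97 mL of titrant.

Initial n(CH3COOH) = 0.3332 x 0.02531 = 0.008433 mol.
n(KOH) added = 0.2025 x 0.02297 = 0.004651 mol, converting that many moles of CH3COOH to CH3COO-.
Remaining n(CH3COOH) = 0.003782 mol; n(CH3COO-) = 0.004651 mol.
By Henderson-Hasselbalch, pH = pKa + log([A^-]/[HA]) = 4.74 + log(0.004651/0.003782) = 4.74 + (+0.09) = 4.83.

4.83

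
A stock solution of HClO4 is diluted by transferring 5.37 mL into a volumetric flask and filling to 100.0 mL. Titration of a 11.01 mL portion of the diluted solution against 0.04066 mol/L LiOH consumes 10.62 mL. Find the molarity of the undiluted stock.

0.730 M

n(LiOH) = 0.04066 x 0.01062 = 0.0004318 mol.
n(HClO4) in the aliquot = 0.0004318 mol.
[diluted HClO4] = 0.0004318 / 0.01101 = 0.03922 M.
Dilution factor = 100.0/5.370 = 18.62, so [stock] = 0.03922 x 18.62 = 0.730 M.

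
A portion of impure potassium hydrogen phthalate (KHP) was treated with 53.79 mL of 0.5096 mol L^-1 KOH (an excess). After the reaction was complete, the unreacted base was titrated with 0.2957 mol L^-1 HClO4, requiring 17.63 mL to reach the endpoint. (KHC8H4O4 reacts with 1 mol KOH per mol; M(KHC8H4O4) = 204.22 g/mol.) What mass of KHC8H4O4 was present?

Total n(KOH) added = 0.5096 x 0.05379 = 0.02741 mol.
n(HClO4) used = 0.2957 x 0.01763 = 0.005213 mol, which equals the excess n(KOH).
So n(KOH) consumed by the sample = 0.02741 - 0.005213 = 0.02220 mol.
n(KHC8H4O4) = 0.02220 / 1 = 0.02220 mol.
mass = 0.02220 mol x 204.22 g/mol = 4.53 g.

4.53 g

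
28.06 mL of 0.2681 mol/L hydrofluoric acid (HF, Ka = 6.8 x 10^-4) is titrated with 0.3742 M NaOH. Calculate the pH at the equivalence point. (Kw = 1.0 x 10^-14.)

8.18

n(HF) = 0.2681 x 0.02806 = 0.007523 mol; V(NaOH) at equivalence = 0.007523/0.3742 = 0.02010 L.
At equivalence all the acid is converted to F-; total volume = 0.02806 + 0.02010 = 0.04816 L, so [F-] = 0.007523/0.04816 = 0.1562 M.
Kb = Kw/Ka = 1.0e-14 / 6.8 x 10^-4 = 1.47e-11.
[OH^-] = sqrt(Kb x [F-]) = sqrt(1.47e-11 x 0.1562) = 1.52e-6 M.
pOH = 5.82, so pH = 14.00 - 5.82 = 8.18.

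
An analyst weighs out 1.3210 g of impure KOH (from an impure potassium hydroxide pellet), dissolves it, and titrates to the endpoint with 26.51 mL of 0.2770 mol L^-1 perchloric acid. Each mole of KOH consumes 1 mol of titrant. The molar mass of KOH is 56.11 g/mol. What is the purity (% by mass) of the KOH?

31.2%

n(HClO4) = 0.2770 x 0.02651 = 0.007343 mol.
n(KOH) = 0.007343 / 1 = 0.007343 mol.
mass of KOH = 0.007343 x 56.11 = 0.4120 g.
% purity = 0.4120 / 1.3210 x 100 = 31.2%.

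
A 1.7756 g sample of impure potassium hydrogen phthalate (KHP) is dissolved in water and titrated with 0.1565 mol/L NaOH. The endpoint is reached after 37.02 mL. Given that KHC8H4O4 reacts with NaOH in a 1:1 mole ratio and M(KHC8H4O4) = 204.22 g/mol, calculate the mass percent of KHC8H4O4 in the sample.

n(NaOH) = 0.1565 x 0.03702 = 0.005794 mol.
n(KHC8H4O4) = 0.005794 / 1 = 0.005794 mol.
mass of KHC8H4O4 = 0.005794 x 204.22 = 1.183 g.
% purity = 1.183 / 1.7756 x 100 = 66.6%.

66.6%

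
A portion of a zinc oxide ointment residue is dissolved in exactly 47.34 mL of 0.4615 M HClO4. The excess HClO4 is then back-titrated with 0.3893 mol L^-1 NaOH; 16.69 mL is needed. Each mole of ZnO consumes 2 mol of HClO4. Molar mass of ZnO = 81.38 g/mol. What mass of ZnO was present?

0.625 g

Total n(HClO4) added = 0.4615 x 0.04734 = 0.02185 mol.
n(NaOH) used = 0.3893 x 0.01669 = 0.006497 mol, which equals the excess n(HClO4).
So n(HClO4) consumed by the sample = 0.02185 - 0.006497 = 0.01535 mol.
n(ZnO) = 0.01535 / 2 = 0.007675 mol.
mass = 0.007675 mol x 81.38 g/mol = 0.625 g.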